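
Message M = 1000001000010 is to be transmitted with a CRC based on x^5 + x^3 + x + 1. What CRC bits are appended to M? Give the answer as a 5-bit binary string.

11111

Append 5 zeros: 100000100001000000. Divide by 101011 (XOR where the leading bit is 1):
  pos 0: 100000 XOR 101011 = 001011
  pos 2: 101110 XOR 101011 = 000101
  pos 5: 101000 XOR 101011 = 000011
  pos 9: 111000 XOR 101011 = 010011
  pos 10: 100110 XOR 101011 = 001101
  pos 12: 110100 XOR 101011 = 011111
Remainder (last 5 bits) = 11111. This is the CRC / FCS.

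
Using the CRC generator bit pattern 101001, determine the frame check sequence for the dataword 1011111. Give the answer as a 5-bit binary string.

Append 5 zeros: 101111100000. Divide by 101001 (XOR where the leading bit is 1):
  pos 0: 101111 XOR 101001 = 000110
  pos 3: 110100 XOR 101001 = 011101
  pos 4: 111010 XOR 101001 = 010011
  pos 5: 100110 XOR 101001 = 001111
Remainder (last 5 bits) = 11110. This is the CRC / FCS.

11110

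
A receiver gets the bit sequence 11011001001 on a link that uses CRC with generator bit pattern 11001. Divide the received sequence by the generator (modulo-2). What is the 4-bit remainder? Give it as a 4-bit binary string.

Modulo-2 division of 11011001001 by 11001:
  pos 0: 11011 XOR 11001 = 00010
  pos 3: 10001 XOR 11001 = 01000
  pos 4: 10000 XOR 11001 = 01001
  pos 5: 10010 XOR 11001 = 01011
  pos 6: 10111 XOR 11001 = 01110
Remainder = 1110 (nonzero — an error is detected).

1110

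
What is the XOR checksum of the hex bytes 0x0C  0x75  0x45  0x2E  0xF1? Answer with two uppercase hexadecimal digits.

E3

XOR the bytes together:
  start with 0x0C
  0x0C ⊕ 0x75 = 0x79
  0x79 ⊕ 0x45 = 0x3C
  0x3C ⊕ 0x2E = 0x12
  0x12 ⊕ 0xF1 = 0xE3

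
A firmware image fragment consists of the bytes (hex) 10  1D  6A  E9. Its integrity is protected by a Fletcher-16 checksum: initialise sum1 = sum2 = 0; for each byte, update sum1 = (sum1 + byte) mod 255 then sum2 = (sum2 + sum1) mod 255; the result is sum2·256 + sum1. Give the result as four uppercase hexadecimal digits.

Running sums (mod 255):
  after byte 0 (10): sum1=16, sum2=16
  after byte 1 (1D): sum1=45, sum2=61
  after byte 2 (6A): sum1=151, sum2=212
  after byte 3 (E9): sum1=129, sum2=86
Checksum = sum2·256 + sum1 = 86·256 + 129 = 22145 = 0x5681.

5681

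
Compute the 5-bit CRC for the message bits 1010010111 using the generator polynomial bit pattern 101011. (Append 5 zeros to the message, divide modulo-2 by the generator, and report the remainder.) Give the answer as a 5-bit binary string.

01001

Append 5 zeros: 101001011100000. Divide by 101011 (XOR where the leading bit is 1):
  pos 0: 101001 XOR 101011 = 000010
  pos 4: 100111 XOR 101011 = 001100
  pos 6: 110000 XOR 101011 = 011011
  pos 7: 110110 XOR 101011 = 011101
  pos 8: 111010 XOR 101011 = 010001
  pos 9: 100010 XOR 101011 = 001001
Remainder (last 5 bits) = 01001. This is the CRC / FCS.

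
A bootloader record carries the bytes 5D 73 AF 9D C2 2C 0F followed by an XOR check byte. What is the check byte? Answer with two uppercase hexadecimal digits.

FD

XOR the bytes together:
  start with 0x5D
  0x5D ⊕ 0x73 = 0x2E
  0x2E ⊕ 0xAF = 0x81
  0x81 ⊕ 0x9D = 0x1C
  0x1C ⊕ 0xC2 = 0xDE
  0xDE ⊕ 0x2C = 0xF2
  0xF2 ⊕ 0x0F = 0xFD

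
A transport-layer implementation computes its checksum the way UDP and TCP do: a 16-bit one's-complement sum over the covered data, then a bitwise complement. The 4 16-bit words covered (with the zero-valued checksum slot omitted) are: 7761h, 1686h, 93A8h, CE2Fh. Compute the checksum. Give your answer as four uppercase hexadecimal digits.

One's-complement addition (fold any carry out of bit 15 back into bit 0):
  0x7761 + 0x1686 = 0x08DE7
  0x8DE7 + 0x93A8 = 0x1218F → wrap carry → 0x2190
  0x2190 + 0xCE2F = 0x0EFBF
One's-complement sum = 0xEFBF.
Checksum = ~0xEFBF & 0xFFFF = 0x1040.

1040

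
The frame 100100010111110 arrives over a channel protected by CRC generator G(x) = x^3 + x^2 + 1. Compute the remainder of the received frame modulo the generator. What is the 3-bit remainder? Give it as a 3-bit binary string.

000

Modulo-2 division of 100100010111110 by 1101:
  pos 0: 1001 XOR 1101 = 0100
  pos 1: 1000 XOR 1101 = 0101
  pos 2: 1010 XOR 1101 = 0111
  pos 3: 1110 XOR 1101 = 0011
  pos 5: 1110 XOR 1101 = 0011
  pos 7: 1111 XOR 1101 = 0010
  pos 9: 1011 XOR 1101 = 0110
  pos 10: 1101 XOR 1101 = 0000
Remainder = 000 (zero — the frame passes the CRC check).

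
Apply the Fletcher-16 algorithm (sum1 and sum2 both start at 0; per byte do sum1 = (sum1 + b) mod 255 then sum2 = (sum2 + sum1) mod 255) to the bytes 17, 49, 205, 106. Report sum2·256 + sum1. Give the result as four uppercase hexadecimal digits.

DD7A

Running sums (mod 255):
  after byte 0 (17): sum1=17, sum2=17
  after byte 1 (49): sum1=66, sum2=83
  after byte 2 (205): sum1=16, sum2=99
  after byte 3 (106): sum1=122, sum2=221
Checksum = sum2·256 + sum1 = 221·256 + 122 = 56698 = 0xDD7A.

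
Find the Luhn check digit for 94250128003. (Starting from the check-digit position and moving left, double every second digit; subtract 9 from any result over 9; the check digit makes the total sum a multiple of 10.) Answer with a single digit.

Partial digits right→left: 3 0 0 8 2 1 0 5 2 4 9
Double every second digit counting from the check-digit position (so the 1st, 3rd, 5th, ... of the partial from the right).
  doubled (with −9 where >9): 6 0 4 0 4 9 → sum 23
  kept as-is: 0 8 1 5 4 → sum 18
Total = 23 + 18 = 41.
Check digit = (10 − (41 mod 10)) mod 10 = 9.

9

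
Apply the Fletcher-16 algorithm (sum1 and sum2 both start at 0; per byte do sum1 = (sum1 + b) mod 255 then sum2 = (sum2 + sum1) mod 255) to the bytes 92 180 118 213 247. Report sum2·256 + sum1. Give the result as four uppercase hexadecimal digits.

A755

Running sums (mod 255):
  after byte 0 (92): sum1=92, sum2=92
  after byte 1 (180): sum1=17, sum2=109
  after byte 2 (118): sum1=135, sum2=244
  after byte 3 (213): sum1=93, sum2=82
  after byte 4 (247): sum1=85, sum2=167
Checksum = sum2·256 + sum1 = 167·256 + 85 = 42837 = 0xA755.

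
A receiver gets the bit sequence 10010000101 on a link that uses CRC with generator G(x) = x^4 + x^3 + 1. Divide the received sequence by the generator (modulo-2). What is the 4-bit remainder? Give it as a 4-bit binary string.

1000

Modulo-2 division of 10010000101 by 11001:
  pos 0: 10010 XOR 11001 = 01011
  pos 1: 10110 XOR 11001 = 01111
  pos 2: 11110 XOR 11001 = 00111
  pos 4: 11101 XOR 11001 = 00100
  pos 6: 10001 XOR 11001 = 01000
Remainder = 1000 (nonzero — an error is detected).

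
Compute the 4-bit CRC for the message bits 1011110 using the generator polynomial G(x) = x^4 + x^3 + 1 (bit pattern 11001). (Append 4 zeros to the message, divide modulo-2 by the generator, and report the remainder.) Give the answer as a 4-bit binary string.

0111

Append 4 zeros: 10111100000. Divide by 11001 (XOR where the leading bit is 1):
  pos 0: 10111 XOR 11001 = 01110
  pos 1: 11101 XOR 11001 = 00100
  pos 3: 10000 XOR 11001 = 01001
  pos 4: 10010 XOR 11001 = 01011
  pos 5: 10110 XOR 11001 = 01111
  pos 6: 11110 XOR 11001 = 00111
Remainder (last 4 bits) = 0111. This is the CRC / FCS.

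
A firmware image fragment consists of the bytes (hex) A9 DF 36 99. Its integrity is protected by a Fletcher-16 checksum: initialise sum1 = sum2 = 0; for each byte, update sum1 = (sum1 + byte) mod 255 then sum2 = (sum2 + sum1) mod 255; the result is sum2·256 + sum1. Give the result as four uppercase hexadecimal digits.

4C59

Running sums (mod 255):
  after byte 0 (A9): sum1=169, sum2=169
  after byte 1 (DF): sum1=137, sum2=51
  after byte 2 (36): sum1=191, sum2=242
  after byte 3 (99): sum1=89, sum2=76
Checksum = sum2·256 + sum1 = 76·256 + 89 = 19545 = 0x4C59.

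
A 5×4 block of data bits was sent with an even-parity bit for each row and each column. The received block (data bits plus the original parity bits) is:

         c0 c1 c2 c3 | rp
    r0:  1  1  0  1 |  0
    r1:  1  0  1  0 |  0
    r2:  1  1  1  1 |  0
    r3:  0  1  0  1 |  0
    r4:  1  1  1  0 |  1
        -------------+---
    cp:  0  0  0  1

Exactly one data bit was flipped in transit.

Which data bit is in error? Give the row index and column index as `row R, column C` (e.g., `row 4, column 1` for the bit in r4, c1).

Recompute each row's even parity and compare to rp:
  r0: data parity 1, sent rp 0 → mismatch
  r1: data parity 0, sent rp 0 → ok
  r2: data parity 0, sent rp 0 → ok
  r3: data parity 0, sent rp 0 → ok
  r4: data parity 1, sent rp 1 → ok
Recompute each column's even parity and compare to cp:
  c0: data parity 0, sent cp 0 → ok
  c1: data parity 0, sent cp 0 → ok
  c2: data parity 1, sent cp 0 → mismatch
  c3: data parity 1, sent cp 1 → ok
Exactly one row (r0) and one column (c2) fail → the flipped bit is at their intersection.

row 0, column 2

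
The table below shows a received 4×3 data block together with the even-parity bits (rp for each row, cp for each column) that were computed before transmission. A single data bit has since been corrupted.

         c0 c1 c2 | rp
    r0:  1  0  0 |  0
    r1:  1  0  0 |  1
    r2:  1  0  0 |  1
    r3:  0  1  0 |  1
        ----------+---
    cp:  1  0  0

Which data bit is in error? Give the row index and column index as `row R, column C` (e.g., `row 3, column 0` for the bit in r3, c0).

row 0, column 1

Recompute each row's even parity and compare to rp:
  r0: data parity 1, sent rp 0 → mismatch
  r1: data parity 1, sent rp 1 → ok
  r2: data parity 1, sent rp 1 → ok
  r3: data parity 1, sent rp 1 → ok
Recompute each column's even parity and compare to cp:
  c0: data parity 1, sent cp 1 → ok
  c1: data parity 1, sent cp 0 → mismatch
  c2: data parity 0, sent cp 0 → ok
Exactly one row (r0) and one column (c1) fail → the flipped bit is at their intersection.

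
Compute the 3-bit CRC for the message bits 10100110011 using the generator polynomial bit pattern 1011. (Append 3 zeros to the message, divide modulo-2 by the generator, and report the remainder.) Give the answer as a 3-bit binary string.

101

Append 3 zeros: 10100110011000. Divide by 1011 (XOR where the leading bit is 1):
  pos 0: 1010 XOR 1011 = 0001
  pos 3: 1011 XOR 1011 = 0000
  pos 9: 1100 XOR 1011 = 0111
  pos 10: 1110 XOR 1011 = 0101
Remainder (last 3 bits) = 101. This is the CRC / FCS.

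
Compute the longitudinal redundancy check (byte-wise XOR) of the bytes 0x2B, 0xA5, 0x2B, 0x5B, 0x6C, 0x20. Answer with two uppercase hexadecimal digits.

XOR the bytes together:
  start with 0x2B
  0x2B ⊕ 0xA5 = 0x8E
  0x8E ⊕ 0x2B = 0xA5
  0xA5 ⊕ 0x5B = 0xFE
  0xFE ⊕ 0x6C = 0x92
  0x92 ⊕ 0x20 = 0xB2

B2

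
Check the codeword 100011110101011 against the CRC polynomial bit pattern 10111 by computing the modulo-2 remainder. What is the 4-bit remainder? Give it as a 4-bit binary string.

Modulo-2 division of 100011110101011 by 10111:
  pos 0: 10001 XOR 10111 = 00110
  pos 2: 11011 XOR 10111 = 01100
  pos 3: 11001 XOR 10111 = 01110
  pos 4: 11100 XOR 10111 = 01011
  pos 5: 10111 XOR 10111 = 00000
Remainder = 1011 (nonzero — an error is detected).

1011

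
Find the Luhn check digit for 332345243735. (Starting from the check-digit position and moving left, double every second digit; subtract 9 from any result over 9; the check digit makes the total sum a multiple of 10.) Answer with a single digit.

6

Partial digits right→left: 5 3 7 3 4 2 5 4 3 2 3 3
Double every second digit counting from the check-digit position (so the 1st, 3rd, 5th, ... of the partial from the right).
  doubled (with −9 where >9): 1 5 8 1 6 6 → sum 27
  kept as-is: 3 3 2 4 2 3 → sum 17
Total = 27 + 17 = 44.
Check digit = (10 − (44 mod 10)) mod 10 = 6.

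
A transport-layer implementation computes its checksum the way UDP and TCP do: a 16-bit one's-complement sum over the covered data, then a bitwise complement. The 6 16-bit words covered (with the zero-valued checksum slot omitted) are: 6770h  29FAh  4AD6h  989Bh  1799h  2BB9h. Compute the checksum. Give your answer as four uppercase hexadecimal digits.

One's-complement addition (fold any carry out of bit 15 back into bit 0):
  0x6770 + 0x29FA = 0x0916A
  0x916A + 0x4AD6 = 0x0DC40
  0xDC40 + 0x989B = 0x174DB → wrap carry → 0x74DC
  0x74DC + 0x1799 = 0x08C75
  0x8C75 + 0x2BB9 = 0x0B82E
One's-complement sum = 0xB82E.
Checksum = ~0xB82E & 0xFFFF = 0x47D1.

47D1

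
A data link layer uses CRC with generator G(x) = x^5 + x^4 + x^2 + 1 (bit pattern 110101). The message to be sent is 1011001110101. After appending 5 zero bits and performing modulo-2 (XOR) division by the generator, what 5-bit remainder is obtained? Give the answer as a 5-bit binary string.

10001

Append 5 zeros: 101100111010100000. Divide by 110101 (XOR where the leading bit is 1):
  pos 0: 101100 XOR 110101 = 011001
  pos 1: 110011 XOR 110101 = 000110
  pos 4: 110110 XOR 110101 = 000011
  pos 8: 111010 XOR 110101 = 001111
  pos 10: 111100 XOR 110101 = 001001
  pos 12: 100100 XOR 110101 = 010001
Remainder (last 5 bits) = 10001. This is the CRC / FCS.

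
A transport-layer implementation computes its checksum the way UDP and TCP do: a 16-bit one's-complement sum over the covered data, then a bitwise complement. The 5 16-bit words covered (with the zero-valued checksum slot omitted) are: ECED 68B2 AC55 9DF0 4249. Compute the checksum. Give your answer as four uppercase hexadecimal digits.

1DD0

One's-complement addition (fold any carry out of bit 15 back into bit 0):
  0xECED + 0x68B2 = 0x1559F → wrap carry → 0x55A0
  0x55A0 + 0xAC55 = 0x101F5 → wrap carry → 0x01F6
  0x01F6 + 0x9DF0 = 0x09FE6
  0x9FE6 + 0x4249 = 0x0E22F
One's-complement sum = 0xE22F.
Checksum = ~0xE22F & 0xFFFF = 0x1DD0.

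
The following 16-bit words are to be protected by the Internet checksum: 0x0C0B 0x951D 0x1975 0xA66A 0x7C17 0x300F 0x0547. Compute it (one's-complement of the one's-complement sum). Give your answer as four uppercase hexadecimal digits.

ED89

One's-complement addition (fold any carry out of bit 15 back into bit 0):
  0x0C0B + 0x951D = 0x0A128
  0xA128 + 0x1975 = 0x0BA9D
  0xBA9D + 0xA66A = 0x16107 → wrap carry → 0x6108
  0x6108 + 0x7C17 = 0x0DD1F
  0xDD1F + 0x300F = 0x10D2E → wrap carry → 0x0D2F
  0x0D2F + 0x0547 = 0x01276
One's-complement sum = 0x1276.
Checksum = ~0x1276 & 0xFFFF = 0xED89.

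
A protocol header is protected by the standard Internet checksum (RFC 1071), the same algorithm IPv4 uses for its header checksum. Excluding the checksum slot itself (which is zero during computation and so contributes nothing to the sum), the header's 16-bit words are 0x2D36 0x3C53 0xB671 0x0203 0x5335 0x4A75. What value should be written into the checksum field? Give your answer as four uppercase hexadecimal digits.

One's-complement addition (fold any carry out of bit 15 back into bit 0):
  0x2D36 + 0x3C53 = 0x06989
  0x6989 + 0xB671 = 0x11FFA → wrap carry → 0x1FFB
  0x1FFB + 0x0203 = 0x021FE
  0x21FE + 0x5335 = 0x07533
  0x7533 + 0x4A75 = 0x0BFA8
One's-complement sum = 0xBFA8.
Checksum = ~0xBFA8 & 0xFFFF = 0x4057.

4057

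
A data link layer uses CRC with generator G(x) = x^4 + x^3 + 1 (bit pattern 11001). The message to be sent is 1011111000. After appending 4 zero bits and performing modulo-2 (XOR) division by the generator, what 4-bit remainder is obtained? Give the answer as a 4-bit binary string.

Append 4 zeros: 10111110000000. Divide by 11001 (XOR where the leading bit is 1):
  pos 0: 10111 XOR 11001 = 01110
  pos 1: 11101 XOR 11001 = 00100
  pos 3: 10010 XOR 11001 = 01011
  pos 4: 10110 XOR 11001 = 01111
  pos 5: 11110 XOR 11001 = 00111
  pos 7: 11100 XOR 11001 = 00101
  pos 9: 10100 XOR 11001 = 01101
Remainder (last 4 bits) = 1101. This is the CRC / FCS.

1101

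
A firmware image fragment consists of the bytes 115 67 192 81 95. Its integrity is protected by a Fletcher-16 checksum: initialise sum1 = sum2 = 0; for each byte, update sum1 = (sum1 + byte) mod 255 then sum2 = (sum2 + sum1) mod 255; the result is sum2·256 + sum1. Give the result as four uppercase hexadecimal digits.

9228

Running sums (mod 255):
  after byte 0 (115): sum1=115, sum2=115
  after byte 1 (67): sum1=182, sum2=42
  after byte 2 (192): sum1=119, sum2=161
  after byte 3 (81): sum1=200, sum2=106
  after byte 4 (95): sum1=40, sum2=146
Checksum = sum2·256 + sum1 = 146·256 + 40 = 37416 = 0x9228.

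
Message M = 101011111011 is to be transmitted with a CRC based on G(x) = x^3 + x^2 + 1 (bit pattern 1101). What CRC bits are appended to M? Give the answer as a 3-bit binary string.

Append 3 zeros: 101011111011000. Divide by 1101 (XOR where the leading bit is 1):
  pos 0: 1010 XOR 1101 = 0111
  pos 1: 1111 XOR 1101 = 0010
  pos 3: 1011 XOR 1101 = 0110
  pos 4: 1101 XOR 1101 = 0000
  pos 8: 1011 XOR 1101 = 0110
  pos 9: 1100 XOR 1101 = 0001
Remainder (last 3 bits) = 100. This is the CRC / FCS.

100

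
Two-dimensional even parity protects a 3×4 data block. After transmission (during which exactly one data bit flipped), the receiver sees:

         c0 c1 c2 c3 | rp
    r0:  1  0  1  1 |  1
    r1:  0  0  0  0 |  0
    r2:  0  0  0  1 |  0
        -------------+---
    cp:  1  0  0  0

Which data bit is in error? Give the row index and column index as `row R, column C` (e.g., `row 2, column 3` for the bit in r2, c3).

row 2, column 2

Recompute each row's even parity and compare to rp:
  r0: data parity 1, sent rp 1 → ok
  r1: data parity 0, sent rp 0 → ok
  r2: data parity 1, sent rp 0 → mismatch
Recompute each column's even parity and compare to cp:
  c0: data parity 1, sent cp 1 → ok
  c1: data parity 0, sent cp 0 → ok
  c2: data parity 1, sent cp 0 → mismatch
  c3: data parity 0, sent cp 0 → ok
Exactly one row (r2) and one column (c2) fail → the flipped bit is at their intersection.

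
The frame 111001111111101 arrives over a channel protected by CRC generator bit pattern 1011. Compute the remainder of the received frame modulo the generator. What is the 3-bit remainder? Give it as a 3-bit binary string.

110

Modulo-2 division of 111001111111101 by 1011:
  pos 0: 1110 XOR 1011 = 0101
  pos 1: 1010 XOR 1011 = 0001
  pos 4: 1111 XOR 1011 = 0100
  pos 5: 1001 XOR 1011 = 0010
  pos 7: 1011 XOR 1011 = 0000
  pos 11: 1101 XOR 1011 = 0110
Remainder = 110 (nonzero — an error is detected).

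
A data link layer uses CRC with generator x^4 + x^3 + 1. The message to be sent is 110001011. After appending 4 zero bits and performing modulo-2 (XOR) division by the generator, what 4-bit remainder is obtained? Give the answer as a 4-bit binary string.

Append 4 zeros: 1100010110000. Divide by 11001 (XOR where the leading bit is 1):
  pos 0: 11000 XOR 11001 = 00001
  pos 4: 11011 XOR 11001 = 00010
  pos 7: 10000 XOR 11001 = 01001
  pos 8: 10010 XOR 11001 = 01011
Remainder (last 4 bits) = 1011. This is the CRC / FCS.

1011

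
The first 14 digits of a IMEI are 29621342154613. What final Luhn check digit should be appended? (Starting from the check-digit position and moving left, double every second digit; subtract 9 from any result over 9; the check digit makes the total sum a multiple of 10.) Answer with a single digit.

Partial digits right→left: 3 1 6 4 5 1 2 4 3 1 2 6 9 2
Double every second digit counting from the check-digit position (so the 1st, 3rd, 5th, ... of the partial from the right).
  doubled (with −9 where >9): 6 3 1 4 6 4 9 → sum 33
  kept as-is: 1 4 1 4 1 6 2 → sum 19
Total = 33 + 19 = 52.
Check digit = (10 − (52 mod 10)) mod 10 = 8.

8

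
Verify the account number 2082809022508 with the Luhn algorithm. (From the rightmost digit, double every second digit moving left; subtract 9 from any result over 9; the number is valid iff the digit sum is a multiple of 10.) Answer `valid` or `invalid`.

From the right, keep odd positions and double even positions (subtract 9 from any doubled value over 9):
  doubled (positions 2,4,...): 0 4 0 0 4 0 → sum 8
  kept (positions 1,3,...): 8 5 2 9 8 8 2 → sum 42
Total = 50.
50 mod 10 = 0, so the number is valid.

valid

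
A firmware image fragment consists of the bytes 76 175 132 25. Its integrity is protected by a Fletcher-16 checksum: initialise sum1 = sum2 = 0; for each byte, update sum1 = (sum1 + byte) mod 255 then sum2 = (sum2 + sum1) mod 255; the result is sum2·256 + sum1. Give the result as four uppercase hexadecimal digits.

6299

Running sums (mod 255):
  after byte 0 (76): sum1=76, sum2=76
  after byte 1 (175): sum1=251, sum2=72
  after byte 2 (132): sum1=128, sum2=200
  after byte 3 (25): sum1=153, sum2=98
Checksum = sum2·256 + sum1 = 98·256 + 153 = 25241 = 0x6299.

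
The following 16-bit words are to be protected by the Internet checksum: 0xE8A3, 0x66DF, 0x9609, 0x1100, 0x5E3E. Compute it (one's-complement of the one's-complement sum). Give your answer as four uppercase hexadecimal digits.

One's-complement addition (fold any carry out of bit 15 back into bit 0):
  0xE8A3 + 0x66DF = 0x14F82 → wrap carry → 0x4F83
  0x4F83 + 0x9609 = 0x0E58C
  0xE58C + 0x1100 = 0x0F68C
  0xF68C + 0x5E3E = 0x154CA → wrap carry → 0x54CB
One's-complement sum = 0x54CB.
Checksum = ~0x54CB & 0xFFFF = 0xAB34.

AB34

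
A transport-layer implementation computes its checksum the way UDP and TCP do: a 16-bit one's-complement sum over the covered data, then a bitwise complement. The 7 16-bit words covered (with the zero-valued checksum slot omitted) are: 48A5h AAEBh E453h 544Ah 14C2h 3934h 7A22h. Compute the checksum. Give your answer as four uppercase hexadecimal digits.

One's-complement addition (fold any carry out of bit 15 back into bit 0):
  0x48A5 + 0xAAEB = 0x0F390
  0xF390 + 0xE453 = 0x1D7E3 → wrap carry → 0xD7E4
  0xD7E4 + 0x544A = 0x12C2E → wrap carry → 0x2C2F
  0x2C2F + 0x14C2 = 0x040F1
  0x40F1 + 0x3934 = 0x07A25
  0x7A25 + 0x7A22 = 0x0F447
One's-complement sum = 0xF447.
Checksum = ~0xF447 & 0xFFFF = 0x0BB8.

0BB8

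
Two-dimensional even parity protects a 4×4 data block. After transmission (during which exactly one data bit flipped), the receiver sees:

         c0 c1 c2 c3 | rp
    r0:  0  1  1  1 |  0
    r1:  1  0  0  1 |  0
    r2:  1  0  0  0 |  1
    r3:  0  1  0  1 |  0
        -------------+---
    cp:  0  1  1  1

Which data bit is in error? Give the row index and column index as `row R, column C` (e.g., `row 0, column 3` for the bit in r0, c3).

Recompute each row's even parity and compare to rp:
  r0: data parity 1, sent rp 0 → mismatch
  r1: data parity 0, sent rp 0 → ok
  r2: data parity 1, sent rp 1 → ok
  r3: data parity 0, sent rp 0 → ok
Recompute each column's even parity and compare to cp:
  c0: data parity 0, sent cp 0 → ok
  c1: data parity 0, sent cp 1 → mismatch
  c2: data parity 1, sent cp 1 → ok
  c3: data parity 1, sent cp 1 → ok
Exactly one row (r0) and one column (c1) fail → the flipped bit is at their intersection.

row 0, column 1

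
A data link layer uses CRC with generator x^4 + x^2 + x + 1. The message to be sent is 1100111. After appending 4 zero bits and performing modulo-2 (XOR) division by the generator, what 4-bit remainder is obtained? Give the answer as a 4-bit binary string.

Append 4 zeros: 11001110000. Divide by 10111 (XOR where the leading bit is 1):
  pos 0: 11001 XOR 10111 = 01110
  pos 1: 11101 XOR 10111 = 01010
  pos 2: 10101 XOR 10111 = 00010
  pos 5: 10000 XOR 10111 = 00111
Remainder (last 4 bits) = 1110. This is the CRC / FCS.

1110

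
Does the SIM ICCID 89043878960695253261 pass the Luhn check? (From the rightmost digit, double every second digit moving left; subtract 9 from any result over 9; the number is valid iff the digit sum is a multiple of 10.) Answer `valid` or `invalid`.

From the right, keep odd positions and double even positions (subtract 9 from any doubled value over 9):
  doubled (positions 2,4,...): 3 6 4 9 0 9 5 6 0 7 → sum 49
  kept (positions 1,3,...): 1 2 5 5 6 6 8 8 4 9 → sum 54
Total = 103.
103 mod 10 = 3, so the number is invalid.

invalid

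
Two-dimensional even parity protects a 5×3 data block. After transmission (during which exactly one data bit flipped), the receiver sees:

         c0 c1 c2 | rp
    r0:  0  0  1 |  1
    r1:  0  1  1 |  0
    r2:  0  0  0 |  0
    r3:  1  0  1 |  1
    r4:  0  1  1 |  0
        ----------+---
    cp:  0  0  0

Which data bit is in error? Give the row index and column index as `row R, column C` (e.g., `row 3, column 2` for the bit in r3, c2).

Recompute each row's even parity and compare to rp:
  r0: data parity 1, sent rp 1 → ok
  r1: data parity 0, sent rp 0 → ok
  r2: data parity 0, sent rp 0 → ok
  r3: data parity 0, sent rp 1 → mismatch
  r4: data parity 0, sent rp 0 → ok
Recompute each column's even parity and compare to cp:
  c0: data parity 1, sent cp 0 → mismatch
  c1: data parity 0, sent cp 0 → ok
  c2: data parity 0, sent cp 0 → ok
Exactly one row (r3) and one column (c0) fail → the flipped bit is at their intersection.

row 3, column 0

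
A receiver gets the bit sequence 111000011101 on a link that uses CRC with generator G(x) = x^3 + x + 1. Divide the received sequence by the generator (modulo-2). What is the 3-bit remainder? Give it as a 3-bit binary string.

001

Modulo-2 division of 111000011101 by 1011:
  pos 0: 1110 XOR 1011 = 0101
  pos 1: 1010 XOR 1011 = 0001
  pos 4: 1001 XOR 1011 = 0010
  pos 6: 1011 XOR 1011 = 0000
Remainder = 001 (nonzero — an error is detected).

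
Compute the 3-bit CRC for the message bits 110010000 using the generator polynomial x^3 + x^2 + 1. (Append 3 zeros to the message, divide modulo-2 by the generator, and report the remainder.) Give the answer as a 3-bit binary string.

011

Append 3 zeros: 110010000000. Divide by 1101 (XOR where the leading bit is 1):
  pos 0: 1100 XOR 1101 = 0001
  pos 3: 1100 XOR 1101 = 0001
  pos 6: 1000 XOR 1101 = 0101
  pos 7: 1010 XOR 1101 = 0111
  pos 8: 1110 XOR 1101 = 0011
Remainder (last 3 bits) = 011. This is the CRC / FCS.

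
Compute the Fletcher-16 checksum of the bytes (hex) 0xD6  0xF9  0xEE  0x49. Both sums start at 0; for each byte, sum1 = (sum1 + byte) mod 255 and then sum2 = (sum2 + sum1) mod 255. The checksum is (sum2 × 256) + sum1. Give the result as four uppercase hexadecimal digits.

Running sums (mod 255):
  after byte 0 (0xD6): sum1=214, sum2=214
  after byte 1 (0xF9): sum1=208, sum2=167
  after byte 2 (0xEE): sum1=191, sum2=103
  after byte 3 (0x49): sum1=9, sum2=112
Checksum = sum2·256 + sum1 = 112·256 + 9 = 28681 = 0x7009.

7009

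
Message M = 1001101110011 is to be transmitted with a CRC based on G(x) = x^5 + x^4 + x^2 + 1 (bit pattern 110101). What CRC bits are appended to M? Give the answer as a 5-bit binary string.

01001

Append 5 zeros: 100110111001100000. Divide by 110101 (XOR where the leading bit is 1):
  pos 0: 100110 XOR 110101 = 010011
  pos 1: 100111 XOR 110101 = 010010
  pos 2: 100101 XOR 110101 = 010000
  pos 3: 100001 XOR 110101 = 010100
  pos 4: 101000 XOR 110101 = 011101
  pos 5: 111010 XOR 110101 = 001111
  pos 7: 111111 XOR 110101 = 001010
  pos 9: 101000 XOR 110101 = 011101
  pos 10: 111010 XOR 110101 = 001111
  pos 12: 111100 XOR 110101 = 001001
Remainder (last 5 bits) = 01001. This is the CRC / FCS.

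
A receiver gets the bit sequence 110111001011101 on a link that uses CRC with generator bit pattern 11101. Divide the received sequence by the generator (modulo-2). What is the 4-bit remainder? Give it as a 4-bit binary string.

0000

Modulo-2 division of 110111001011101 by 11101:
  pos 0: 11011 XOR 11101 = 00110
  pos 2: 11010 XOR 11101 = 00111
  pos 4: 11101 XOR 11101 = 00000
  pos 10: 11101 XOR 11101 = 00000
Remainder = 0000 (zero — the frame passes the CRC check).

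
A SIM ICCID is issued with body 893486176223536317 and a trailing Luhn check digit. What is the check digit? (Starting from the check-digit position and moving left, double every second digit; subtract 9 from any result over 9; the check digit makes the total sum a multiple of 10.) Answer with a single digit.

8

Partial digits right→left: 7 1 3 6 3 5 3 2 2 6 7 1 6 8 4 3 9 8
Double every second digit counting from the check-digit position (so the 1st, 3rd, 5th, ... of the partial from the right).
  doubled (with −9 where >9): 5 6 6 6 4 5 3 8 9 → sum 52
  kept as-is: 1 6 5 2 6 1 8 3 8 → sum 40
Total = 52 + 40 = 92.
Check digit = (10 − (92 mod 10)) mod 10 = 8.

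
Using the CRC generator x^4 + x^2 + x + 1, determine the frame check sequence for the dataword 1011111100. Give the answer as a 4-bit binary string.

1000

Append 4 zeros: 10111111000000. Divide by 10111 (XOR where the leading bit is 1):
  pos 0: 10111 XOR 10111 = 00000
  pos 5: 11100 XOR 10111 = 01011
  pos 6: 10110 XOR 10111 = 00001
Remainder (last 4 bits) = 1000. This is the CRC / FCS.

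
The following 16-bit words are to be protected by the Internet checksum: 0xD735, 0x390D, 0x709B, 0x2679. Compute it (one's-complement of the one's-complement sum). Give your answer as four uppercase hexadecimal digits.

One's-complement addition (fold any carry out of bit 15 back into bit 0):
  0xD735 + 0x390D = 0x11042 → wrap carry → 0x1043
  0x1043 + 0x709B = 0x080DE
  0x80DE + 0x2679 = 0x0A757
One's-complement sum = 0xA757.
Checksum = ~0xA757 & 0xFFFF = 0x58A8.

58A8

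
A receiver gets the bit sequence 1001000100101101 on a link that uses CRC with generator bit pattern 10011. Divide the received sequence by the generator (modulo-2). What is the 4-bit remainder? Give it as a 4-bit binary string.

0000

Modulo-2 division of 1001000100101101 by 10011:
  pos 0: 10010 XOR 10011 = 00001
  pos 4: 10010 XOR 10011 = 00001
  pos 8: 10101 XOR 10011 = 00110
  pos 10: 11010 XOR 10011 = 01001
  pos 11: 10011 XOR 10011 = 00000
Remainder = 0000 (zero — the frame passes the CRC check).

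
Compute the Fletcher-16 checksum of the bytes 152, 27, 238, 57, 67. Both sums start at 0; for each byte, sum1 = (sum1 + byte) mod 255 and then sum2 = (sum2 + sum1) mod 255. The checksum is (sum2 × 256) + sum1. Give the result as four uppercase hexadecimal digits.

Running sums (mod 255):
  after byte 0 (152): sum1=152, sum2=152
  after byte 1 (27): sum1=179, sum2=76
  after byte 2 (238): sum1=162, sum2=238
  after byte 3 (57): sum1=219, sum2=202
  after byte 4 (67): sum1=31, sum2=233
Checksum = sum2·256 + sum1 = 233·256 + 31 = 59679 = 0xE91F.

E91F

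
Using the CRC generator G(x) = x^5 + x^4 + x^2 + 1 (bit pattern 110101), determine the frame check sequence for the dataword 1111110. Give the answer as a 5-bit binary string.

10010

Append 5 zeros: 111111000000. Divide by 110101 (XOR where the leading bit is 1):
  pos 0: 111111 XOR 110101 = 001010
  pos 2: 101000 XOR 110101 = 011101
  pos 3: 111010 XOR 110101 = 001111
  pos 5: 111100 XOR 110101 = 001001
Remainder (last 5 bits) = 10010. This is the CRC / FCS.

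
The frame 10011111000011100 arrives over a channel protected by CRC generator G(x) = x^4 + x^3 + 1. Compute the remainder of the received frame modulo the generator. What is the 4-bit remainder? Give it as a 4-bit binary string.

Modulo-2 division of 10011111000011100 by 11001:
  pos 0: 10011 XOR 11001 = 01010
  pos 1: 10101 XOR 11001 = 01100
  pos 2: 11001 XOR 11001 = 00000
  pos 7: 10000 XOR 11001 = 01001
  pos 8: 10011 XOR 11001 = 01010
  pos 9: 10101 XOR 11001 = 01100
  pos 10: 11001 XOR 11001 = 00000
Remainder = 0000 (zero — the frame passes the CRC check).

0000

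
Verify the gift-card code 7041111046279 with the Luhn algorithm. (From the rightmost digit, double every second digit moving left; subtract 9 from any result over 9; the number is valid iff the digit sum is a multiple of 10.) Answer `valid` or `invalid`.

From the right, keep odd positions and double even positions (subtract 9 from any doubled value over 9):
  doubled (positions 2,4,...): 5 3 0 2 2 0 → sum 12
  kept (positions 1,3,...): 9 2 4 1 1 4 7 → sum 28
Total = 40.
40 mod 10 = 0, so the number is valid.

valid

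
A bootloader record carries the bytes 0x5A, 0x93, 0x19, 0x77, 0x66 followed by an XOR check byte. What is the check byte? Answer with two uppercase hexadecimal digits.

XOR the bytes together:
  start with 0x5A
  0x5A ⊕ 0x93 = 0xC9
  0xC9 ⊕ 0x19 = 0xD0
  0xD0 ⊕ 0x77 = 0xA7
  0xA7 ⊕ 0x66 = 0xC1

C1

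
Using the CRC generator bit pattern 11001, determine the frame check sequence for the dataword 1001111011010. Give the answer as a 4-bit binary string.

Append 4 zeros: 10011110110100000. Divide by 11001 (XOR where the leading bit is 1):
  pos 0: 10011 XOR 11001 = 01010
  pos 1: 10101 XOR 11001 = 01100
  pos 2: 11001 XOR 11001 = 00000
  pos 8: 11010 XOR 11001 = 00011
  pos 11: 11000 XOR 11001 = 00001
Remainder (last 4 bits) = 0010. This is the CRC / FCS.

0010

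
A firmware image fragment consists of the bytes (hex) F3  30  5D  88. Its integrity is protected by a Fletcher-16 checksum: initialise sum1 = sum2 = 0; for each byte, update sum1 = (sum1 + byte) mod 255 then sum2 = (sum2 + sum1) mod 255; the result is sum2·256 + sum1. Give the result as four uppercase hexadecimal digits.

Running sums (mod 255):
  after byte 0 (F3): sum1=243, sum2=243
  after byte 1 (30): sum1=36, sum2=24
  after byte 2 (5D): sum1=129, sum2=153
  after byte 3 (88): sum1=10, sum2=163
Checksum = sum2·256 + sum1 = 163·256 + 10 = 41738 = 0xA30A.

A30A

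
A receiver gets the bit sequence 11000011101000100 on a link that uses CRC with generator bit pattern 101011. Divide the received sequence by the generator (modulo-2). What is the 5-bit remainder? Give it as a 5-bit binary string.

10000

Modulo-2 division of 11000011101000100 by 101011:
  pos 0: 110000 XOR 101011 = 011011
  pos 1: 110111 XOR 101011 = 011100
  pos 2: 111001 XOR 101011 = 010010
  pos 3: 100101 XOR 101011 = 001110
  pos 5: 111001 XOR 101011 = 010010
  pos 6: 100100 XOR 101011 = 001111
  pos 8: 111100 XOR 101011 = 010111
  pos 9: 101111 XOR 101011 = 000100
Remainder = 10000 (nonzero — an error is detected).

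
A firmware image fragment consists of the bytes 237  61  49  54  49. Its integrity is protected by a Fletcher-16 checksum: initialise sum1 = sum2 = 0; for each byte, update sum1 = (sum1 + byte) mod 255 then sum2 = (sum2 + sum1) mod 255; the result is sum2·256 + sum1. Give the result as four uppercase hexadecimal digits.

Running sums (mod 255):
  after byte 0 (237): sum1=237, sum2=237
  after byte 1 (61): sum1=43, sum2=25
  after byte 2 (49): sum1=92, sum2=117
  after byte 3 (54): sum1=146, sum2=8
  after byte 4 (49): sum1=195, sum2=203
Checksum = sum2·256 + sum1 = 203·256 + 195 = 52163 = 0xCBC3.

CBC3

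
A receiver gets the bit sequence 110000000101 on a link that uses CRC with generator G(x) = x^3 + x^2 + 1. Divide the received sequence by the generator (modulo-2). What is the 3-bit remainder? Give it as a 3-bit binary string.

111

Modulo-2 division of 110000000101 by 1101:
  pos 0: 1100 XOR 1101 = 0001
  pos 3: 1000 XOR 1101 = 0101
  pos 4: 1010 XOR 1101 = 0111
  pos 5: 1110 XOR 1101 = 0011
  pos 7: 1110 XOR 1101 = 0011
Remainder = 111 (nonzero — an error is detected).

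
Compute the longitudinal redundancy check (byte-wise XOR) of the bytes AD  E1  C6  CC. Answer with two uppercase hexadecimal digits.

46

XOR the bytes together:
  start with 0xAD
  0xAD ⊕ 0xE1 = 0x4C
  0x4C ⊕ 0xC6 = 0x8A
  0x8A ⊕ 0xCC = 0x46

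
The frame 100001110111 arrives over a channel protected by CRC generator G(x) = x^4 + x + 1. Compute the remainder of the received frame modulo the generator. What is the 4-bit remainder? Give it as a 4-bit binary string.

0000

Modulo-2 division of 100001110111 by 10011:
  pos 0: 10000 XOR 10011 = 00011
  pos 3: 11111 XOR 10011 = 01100
  pos 4: 11000 XOR 10011 = 01011
  pos 5: 10111 XOR 10011 = 00100
  pos 7: 10011 XOR 10011 = 00000
Remainder = 0000 (zero — the frame passes the CRC check).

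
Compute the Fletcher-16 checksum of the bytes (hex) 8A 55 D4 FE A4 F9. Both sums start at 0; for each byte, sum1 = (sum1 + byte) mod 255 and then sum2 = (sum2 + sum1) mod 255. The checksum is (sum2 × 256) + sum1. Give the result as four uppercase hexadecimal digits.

Running sums (mod 255):
  after byte 0 (8A): sum1=138, sum2=138
  after byte 1 (55): sum1=223, sum2=106
  after byte 2 (D4): sum1=180, sum2=31
  after byte 3 (FE): sum1=179, sum2=210
  after byte 4 (A4): sum1=88, sum2=43
  after byte 5 (F9): sum1=82, sum2=125
Checksum = sum2·256 + sum1 = 125·256 + 82 = 32082 = 0x7D52.

7D52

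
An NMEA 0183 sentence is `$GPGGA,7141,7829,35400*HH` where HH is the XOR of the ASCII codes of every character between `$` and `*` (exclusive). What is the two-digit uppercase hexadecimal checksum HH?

XOR the ASCII codes of the payload characters:
  'G' = 0x47 → acc = 0x47
  'P' = 0x50 → acc = 0x17
  'G' = 0x47 → acc = 0x50
  'G' = 0x47 → acc = 0x17
  'A' = 0x41 → acc = 0x56
  ',' = 0x2C → acc = 0x7A
  '7' = 0x37 → acc = 0x4D
  '1' = 0x31 → acc = 0x7C
  '4' = 0x34 → acc = 0x48
  '1' = 0x31 → acc = 0x79
  ',' = 0x2C → acc = 0x55
  '7' = 0x37 → acc = 0x62
  '8' = 0x38 → acc = 0x5A
  '2' = 0x32 → acc = 0x68
  '9' = 0x39 → acc = 0x51
  ',' = 0x2C → acc = 0x7D
  '3' = 0x33 → acc = 0x4E
  '5' = 0x35 → acc = 0x7B
  '4' = 0x34 → acc = 0x4F
  '0' = 0x30 → acc = 0x7F
  '0' = 0x30 → acc = 0x4F
Checksum = 0x4F.

4F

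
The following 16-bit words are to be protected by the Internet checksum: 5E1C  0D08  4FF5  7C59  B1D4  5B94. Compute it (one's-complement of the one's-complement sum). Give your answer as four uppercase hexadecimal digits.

One's-complement addition (fold any carry out of bit 15 back into bit 0):
  0x5E1C + 0x0D08 = 0x06B24
  0x6B24 + 0x4FF5 = 0x0BB19
  0xBB19 + 0x7C59 = 0x13772 → wrap carry → 0x3773
  0x3773 + 0xB1D4 = 0x0E947
  0xE947 + 0x5B94 = 0x144DB → wrap carry → 0x44DC
One's-complement sum = 0x44DC.
Checksum = ~0x44DC & 0xFFFF = 0xBB23.

BB23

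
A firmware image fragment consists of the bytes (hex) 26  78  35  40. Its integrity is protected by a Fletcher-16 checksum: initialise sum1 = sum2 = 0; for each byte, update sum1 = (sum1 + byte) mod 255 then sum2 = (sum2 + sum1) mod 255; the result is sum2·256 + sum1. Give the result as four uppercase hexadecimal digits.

AC14

Running sums (mod 255):
  after byte 0 (26): sum1=38, sum2=38
  after byte 1 (78): sum1=158, sum2=196
  after byte 2 (35): sum1=211, sum2=152
  after byte 3 (40): sum1=20, sum2=172
Checksum = sum2·256 + sum1 = 172·256 + 20 = 44052 = 0xAC14.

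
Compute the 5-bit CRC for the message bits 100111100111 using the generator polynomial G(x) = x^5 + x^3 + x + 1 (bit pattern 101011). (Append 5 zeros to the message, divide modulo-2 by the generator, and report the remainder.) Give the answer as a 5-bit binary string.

00011

Append 5 zeros: 10011110011100000. Divide by 101011 (XOR where the leading bit is 1):
  pos 0: 100111 XOR 101011 = 001100
  pos 2: 110010 XOR 101011 = 011001
  pos 3: 110010 XOR 101011 = 011001
  pos 4: 110011 XOR 101011 = 011000
  pos 5: 110001 XOR 101011 = 011010
  pos 6: 110101 XOR 101011 = 011110
  pos 7: 111100 XOR 101011 = 010111
  pos 8: 101110 XOR 101011 = 000101
  pos 11: 101000 XOR 101011 = 000011
Remainder (last 5 bits) = 00011. This is the CRC / FCS.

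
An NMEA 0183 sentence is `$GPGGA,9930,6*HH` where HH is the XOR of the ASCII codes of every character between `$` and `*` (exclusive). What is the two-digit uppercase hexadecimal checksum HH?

63

XOR the ASCII codes of the payload characters:
  'G' = 0x47 → acc = 0x47
  'P' = 0x50 → acc = 0x17
  'G' = 0x47 → acc = 0x50
  'G' = 0x47 → acc = 0x17
  'A' = 0x41 → acc = 0x56
  ',' = 0x2C → acc = 0x7A
  '9' = 0x39 → acc = 0x43
  '9' = 0x39 → acc = 0x7A
  '3' = 0x33 → acc = 0x49
  '0' = 0x30 → acc = 0x79
  ',' = 0x2C → acc = 0x55
  '6' = 0x36 → acc = 0x63
Checksum = 0x63.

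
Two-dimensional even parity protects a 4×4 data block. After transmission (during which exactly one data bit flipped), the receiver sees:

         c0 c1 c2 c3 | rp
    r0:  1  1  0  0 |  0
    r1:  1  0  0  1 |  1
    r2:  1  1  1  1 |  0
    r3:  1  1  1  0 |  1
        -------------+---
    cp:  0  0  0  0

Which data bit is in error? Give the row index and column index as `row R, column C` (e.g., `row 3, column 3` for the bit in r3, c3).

row 1, column 1

Recompute each row's even parity and compare to rp:
  r0: data parity 0, sent rp 0 → ok
  r1: data parity 0, sent rp 1 → mismatch
  r2: data parity 0, sent rp 0 → ok
  r3: data parity 1, sent rp 1 → ok
Recompute each column's even parity and compare to cp:
  c0: data parity 0, sent cp 0 → ok
  c1: data parity 1, sent cp 0 → mismatch
  c2: data parity 0, sent cp 0 → ok
  c3: data parity 0, sent cp 0 → ok
Exactly one row (r1) and one column (c1) fail → the flipped bit is at their intersection.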